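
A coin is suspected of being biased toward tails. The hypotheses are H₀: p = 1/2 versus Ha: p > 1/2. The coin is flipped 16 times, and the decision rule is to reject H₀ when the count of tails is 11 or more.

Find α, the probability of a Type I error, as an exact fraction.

α = P(reject H₀ | H₀ true) = P(X ≥ 11 | p = 1/2), with X ~ Binomial(16, 1/2).
Summing the upper tail: (4368 + 1820 + 560 + 120 + 16 + 1) / 2^16 = 6885/65536.

6885/65536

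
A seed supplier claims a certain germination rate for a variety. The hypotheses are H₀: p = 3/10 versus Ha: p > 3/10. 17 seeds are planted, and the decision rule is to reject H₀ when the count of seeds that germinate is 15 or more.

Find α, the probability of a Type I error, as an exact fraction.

10087281621/10000000000000000

Under H₀, X ~ Binomial(17, 3/10), and α = P(X ≥ 15).
Adding the binomial terms for j = 15 through 17 with p = 3/10 yields 10087281621/10000000000000000.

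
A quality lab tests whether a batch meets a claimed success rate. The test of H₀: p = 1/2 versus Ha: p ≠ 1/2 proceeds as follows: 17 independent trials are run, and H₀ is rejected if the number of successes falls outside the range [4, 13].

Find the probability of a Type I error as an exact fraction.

417/32768

α = P(Y ≤ 3 or Y ≥ 14 | p = 1/2), Y ~ Binomial(17, 1/2).
The two tails are symmetric, so α = 2·(1 + 17 + 136 + 680)/2^17 = 1668/131072 = 417/32768.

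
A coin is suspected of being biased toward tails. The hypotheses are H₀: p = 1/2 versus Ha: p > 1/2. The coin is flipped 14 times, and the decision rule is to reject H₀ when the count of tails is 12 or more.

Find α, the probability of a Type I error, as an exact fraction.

α = P(reject H₀ | H₀ true) = P(X ≥ 12 | p = 1/2), with X ~ Binomial(14, 1/2).
That's C(14,12) + C(14,13) + C(14,14) over 2^14, i.e. (91 + 14 + 1)/16384 = 106/16384 = 53/8192.

53/8192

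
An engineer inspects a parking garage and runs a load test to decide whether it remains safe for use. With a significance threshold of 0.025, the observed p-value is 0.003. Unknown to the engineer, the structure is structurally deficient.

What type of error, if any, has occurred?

The conventional null hypothesis is that the structure meets the required load capacity (safe).
Since p = 0.003 < α = 0.025, H₀ is rejected.
H₀ is false (actually the structure is structurally deficient).
The decision matches the true state — no error.

No error (correct decision).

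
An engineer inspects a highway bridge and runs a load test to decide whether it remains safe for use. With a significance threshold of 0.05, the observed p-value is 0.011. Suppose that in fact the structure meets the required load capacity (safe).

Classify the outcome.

The conventional null hypothesis is that the structure meets the required load capacity (safe).
Since p = 0.011 < α = 0.05, H₀ is rejected.
H₀ is true (actually the structure meets the required load capacity (safe)).
Rejecting a true H₀ is a Type I error.

Type I error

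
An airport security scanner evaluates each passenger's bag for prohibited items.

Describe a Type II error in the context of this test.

A Type II error would mean concluding that the bag contains no prohibited items (or at least failing to establish that the bag contains a prohibited item) when in fact the bag contains a prohibited item.

With the conventional null hypothesis that the bag contains no prohibited items:
A Type II error is failing to reject H₀ when H₀ is false.
Here that means letting the bag through when actually the bag contains a prohibited item.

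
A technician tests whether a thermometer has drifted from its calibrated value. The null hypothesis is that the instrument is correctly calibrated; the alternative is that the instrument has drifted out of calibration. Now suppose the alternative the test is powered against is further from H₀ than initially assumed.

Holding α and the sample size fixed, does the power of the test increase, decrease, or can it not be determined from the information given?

It increases.

The further the true parameter sits from the null value, the more of the Ha sampling distribution falls in the rejection region.
Since power = 1 − β and β decreases, power increases.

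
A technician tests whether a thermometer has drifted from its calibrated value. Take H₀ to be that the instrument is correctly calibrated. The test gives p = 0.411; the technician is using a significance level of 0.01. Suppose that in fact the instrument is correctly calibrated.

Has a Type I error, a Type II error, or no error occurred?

No error (correct decision).

Since p = 0.411 ≥ α = 0.01, H₀ is not rejected.
H₀ is true (actually the instrument is correctly calibrated).
The decision matches the true state — no error.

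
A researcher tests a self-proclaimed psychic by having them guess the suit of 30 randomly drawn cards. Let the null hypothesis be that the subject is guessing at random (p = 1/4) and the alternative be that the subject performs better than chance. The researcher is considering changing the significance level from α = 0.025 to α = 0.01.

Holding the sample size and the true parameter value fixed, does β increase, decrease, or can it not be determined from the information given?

Lowering α raises the bar for rejection; under Ha, the test now fails to reject on outcomes it previously would have rejected.

It increases.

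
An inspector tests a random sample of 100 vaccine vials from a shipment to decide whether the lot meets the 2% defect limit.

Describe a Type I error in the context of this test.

A Type I error would mean concluding that the lot's defect rate exceeds 2% when in fact the lot's defect rate is 2% (within specification).

With the conventional null hypothesis that the lot's defect rate is 2% (within specification):
A Type I error is rejecting H₀ when H₀ is true.
Here that means rejecting the lot and scrapping or reworking it when actually the lot's defect rate is 2% (within specification).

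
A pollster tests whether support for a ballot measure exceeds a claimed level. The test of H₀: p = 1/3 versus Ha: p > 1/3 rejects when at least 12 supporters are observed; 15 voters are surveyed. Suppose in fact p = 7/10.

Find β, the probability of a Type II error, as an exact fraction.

87891509014119/125000000000000

A Type II error is failing to reject when Ha holds: with p = 7/10, β = P(Y ≤ 11).
Equivalently, β = 1 − P(Y ≥ 12) = 87891509014119/125000000000000.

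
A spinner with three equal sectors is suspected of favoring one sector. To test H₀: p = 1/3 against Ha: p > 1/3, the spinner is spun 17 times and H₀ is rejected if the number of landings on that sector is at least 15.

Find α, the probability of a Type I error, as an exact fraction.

The Type I error probability is α = P(K ≥ 15) computed under H₀, where K ~ Binomial(17, 1/3).
Adding the binomial terms for j = 15 through 17 with p = 1/3 yields 193/43046721.

193/43046721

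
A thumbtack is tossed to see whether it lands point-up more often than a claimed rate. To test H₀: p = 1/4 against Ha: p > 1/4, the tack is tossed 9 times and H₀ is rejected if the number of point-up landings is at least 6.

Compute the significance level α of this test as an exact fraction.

655/65536

Under H₀, X ~ Binomial(9, 1/4), and α = P(X ≥ 6).
Adding the binomial terms for j = 6 through 9 with p = 1/4 yields 655/65536.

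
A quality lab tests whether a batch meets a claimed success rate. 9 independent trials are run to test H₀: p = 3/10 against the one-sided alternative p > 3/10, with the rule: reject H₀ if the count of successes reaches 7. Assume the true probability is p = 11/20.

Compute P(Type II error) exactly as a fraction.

54431799039/64000000000

β = P(fail to reject H₀ | Ha true) = P(X ≤ 6 | p = 11/20), X ~ Binomial(9, 11/20).
Equivalently, β = 1 − P(X ≥ 7) = 54431799039/64000000000.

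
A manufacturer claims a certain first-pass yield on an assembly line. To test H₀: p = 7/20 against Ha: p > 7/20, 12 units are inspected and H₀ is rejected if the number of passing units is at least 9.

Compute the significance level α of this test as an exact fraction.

4595509118767/819200000000000

The Type I error probability is α = P(K ≥ 9) computed under H₀, where K ~ Binomial(12, 7/20).
Adding the binomial terms for j = 9 through 12 with p = 7/20 yields 4595509118767/819200000000000.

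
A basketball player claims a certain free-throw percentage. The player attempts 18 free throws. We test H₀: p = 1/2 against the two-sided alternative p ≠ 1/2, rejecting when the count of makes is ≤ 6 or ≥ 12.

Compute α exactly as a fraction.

Under H₀, Y ~ Binomial(18, 1/2); α is the probability of landing in either tail, P(Y ≤ 6) + P(Y ≥ 12).
The two tails are symmetric, so α = 2·(1 + 18 + 153 + 816 + 3060 + 8568 + 18564)/2^18 = 62360/262144 = 7795/32768.

7795/32768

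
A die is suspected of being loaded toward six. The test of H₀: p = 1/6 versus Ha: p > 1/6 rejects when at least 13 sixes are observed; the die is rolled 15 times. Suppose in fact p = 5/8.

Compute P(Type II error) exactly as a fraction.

33725631854457/35184372088832

Under the alternative p = 5/8, S ~ Binomial(15, 5/8); β is the probability the test does not reject, P(S < 13).
Summing C(15,j)·(5/8)^j·(3/8)^{15-j} for j = 0..12 gives 33725631854457/35184372088832.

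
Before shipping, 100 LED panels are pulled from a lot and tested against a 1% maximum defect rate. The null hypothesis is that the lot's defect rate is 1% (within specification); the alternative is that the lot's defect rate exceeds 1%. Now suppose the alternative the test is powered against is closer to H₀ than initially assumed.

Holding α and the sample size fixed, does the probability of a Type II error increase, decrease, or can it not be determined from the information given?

When the true parameter is near the null value, the test has a harder time distinguishing Ha from H₀.

It increases.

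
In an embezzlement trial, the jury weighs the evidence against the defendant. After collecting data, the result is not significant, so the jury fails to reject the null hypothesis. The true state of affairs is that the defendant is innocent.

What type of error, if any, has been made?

No error — this is a correct decision.

The conventional null hypothesis here is that the defendant is innocent.
The test retained a true H₀ — the decision matches the true state.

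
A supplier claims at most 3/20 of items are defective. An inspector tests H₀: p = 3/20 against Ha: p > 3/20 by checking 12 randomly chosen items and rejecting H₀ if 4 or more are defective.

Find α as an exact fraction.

The significance level is the probability, assuming p = 3/20, of seeing 4 or more defectives in 12 draws.
Via the complement, α = 1 − Σ_{j=0}^{3} C(12,j)(3/20)^j(17/20)^{12-j} = 75535426487313/819200000000000.

75535426487313/819200000000000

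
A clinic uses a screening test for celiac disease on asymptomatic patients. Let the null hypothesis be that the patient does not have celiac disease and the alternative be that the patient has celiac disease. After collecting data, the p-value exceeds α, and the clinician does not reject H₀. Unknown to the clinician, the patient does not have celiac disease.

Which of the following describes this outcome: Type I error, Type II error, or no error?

The test retained a true H₀ — the decision matches the true state.

No error (correct decision).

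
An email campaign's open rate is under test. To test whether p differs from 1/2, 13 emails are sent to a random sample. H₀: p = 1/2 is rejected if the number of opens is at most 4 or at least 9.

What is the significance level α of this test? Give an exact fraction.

Under H₀, X ~ Binomial(13, 1/2); α is the probability of landing in either tail, P(X ≤ 4) + P(X ≥ 9).
The two tails are symmetric, so α = 2·(1 + 13 + 78 + 286 + 715)/2^13 = 2186/8192 = 1093/4096.

1093/4096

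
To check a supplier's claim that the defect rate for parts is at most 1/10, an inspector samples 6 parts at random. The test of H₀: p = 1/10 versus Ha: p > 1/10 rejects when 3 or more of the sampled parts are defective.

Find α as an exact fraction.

317/20000

Under H₀, X ~ Binomial(6, 1/10); the Type I error rate is P(X ≥ 3).
α = 1 − P(X ≤ 2) = 1 − 19683/20000 = 317/20000.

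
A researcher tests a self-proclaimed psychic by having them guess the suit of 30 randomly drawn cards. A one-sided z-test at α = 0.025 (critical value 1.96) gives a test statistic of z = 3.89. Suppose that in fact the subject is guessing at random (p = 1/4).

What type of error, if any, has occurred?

Type I error

The conventional null hypothesis is that the subject is guessing at random (p = 1/4).
Since z = 3.89 > z* = 1.96, H₀ is rejected.
H₀ is true (actually the subject is guessing at random (p = 1/4)).
Rejecting a true H₀ is a Type I error.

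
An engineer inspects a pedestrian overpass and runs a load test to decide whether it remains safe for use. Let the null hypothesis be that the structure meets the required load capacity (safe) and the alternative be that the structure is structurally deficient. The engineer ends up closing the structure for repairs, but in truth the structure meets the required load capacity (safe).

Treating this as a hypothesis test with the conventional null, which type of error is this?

'Closing the structure for repairs' corresponds to rejecting H₀.
H₀ was rejected but H₀ is true — a Type I error (false positive).

Type I error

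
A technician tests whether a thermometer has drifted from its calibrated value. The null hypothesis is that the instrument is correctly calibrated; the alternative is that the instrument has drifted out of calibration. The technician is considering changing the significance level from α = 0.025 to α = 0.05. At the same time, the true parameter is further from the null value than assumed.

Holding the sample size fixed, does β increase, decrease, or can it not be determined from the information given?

With a larger α the critical value moves toward the center, so more of the Ha sampling distribution lies in the rejection region. A larger true effect moves the Ha sampling distribution further from the H₀ critical value, making rejection more likely when Ha is true. Both changes push β in the same direction.

It decreases.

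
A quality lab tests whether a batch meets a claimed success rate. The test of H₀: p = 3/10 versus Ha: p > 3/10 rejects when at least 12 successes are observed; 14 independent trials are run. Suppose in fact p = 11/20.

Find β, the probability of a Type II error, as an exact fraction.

805268516435735481/819200000000000000

A Type II error is failing to reject when Ha holds: with p = 11/20, β = P(X ≤ 11).
Adding the binomial probabilities P(X=0)+…+P(X=11) at p = 11/20 gives 805268516435735481/819200000000000000.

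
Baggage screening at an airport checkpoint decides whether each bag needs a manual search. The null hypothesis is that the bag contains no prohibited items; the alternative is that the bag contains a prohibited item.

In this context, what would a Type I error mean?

A Type I error would mean concluding that the bag contains a prohibited item when in fact the bag contains no prohibited items.

A Type I error is rejecting H₀ when H₀ is true.
Here that means flagging the bag for a manual search when actually the bag contains no prohibited items.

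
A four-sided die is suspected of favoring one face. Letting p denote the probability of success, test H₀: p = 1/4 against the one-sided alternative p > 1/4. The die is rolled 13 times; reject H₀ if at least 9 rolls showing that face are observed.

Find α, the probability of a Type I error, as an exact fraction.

Under H₀, S ~ Binomial(13, 1/4), and α = P(S ≥ 9).
P(S ≥ 9) = Σ_{j=9}^{13} C(13,j)·(1/4)^j·(3/4)^{13-j} = 66379/67108864.

66379/67108864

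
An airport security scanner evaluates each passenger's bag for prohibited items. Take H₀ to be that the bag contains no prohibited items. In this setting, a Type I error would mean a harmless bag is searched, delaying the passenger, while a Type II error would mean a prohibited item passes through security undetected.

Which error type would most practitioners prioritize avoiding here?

Type II error

The Type II consequence (a prohibited item passes through security undetected) is more severe than the Type I consequence (a harmless bag is searched, delaying the passenger).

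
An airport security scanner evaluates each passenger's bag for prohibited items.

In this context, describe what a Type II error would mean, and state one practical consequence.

A Type II error would mean concluding that the bag contains no prohibited items (or at least failing to establish that the bag contains a prohibited item) when in fact the bag contains a prohibited item. Consequence: a prohibited item passes through security undetected.

With the conventional null hypothesis that the bag contains no prohibited items:
A Type II error is failing to reject H₀ when H₀ is false.
Here that means letting the bag through when actually the bag contains a prohibited item.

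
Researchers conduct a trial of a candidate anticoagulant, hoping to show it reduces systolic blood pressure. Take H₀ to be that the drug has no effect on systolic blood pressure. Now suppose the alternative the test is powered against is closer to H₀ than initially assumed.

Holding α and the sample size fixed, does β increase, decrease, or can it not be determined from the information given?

A smaller true effect puts the Ha sampling distribution closer to H₀, so more of it falls in the non-rejection region.

It increases.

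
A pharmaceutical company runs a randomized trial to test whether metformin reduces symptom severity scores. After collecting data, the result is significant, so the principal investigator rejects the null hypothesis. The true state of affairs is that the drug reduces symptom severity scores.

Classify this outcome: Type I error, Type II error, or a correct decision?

No error — this is a correct decision.

The conventional null hypothesis here is that the drug has no effect on symptom severity scores.
The test rejected a false H₀ — the decision matches the true state.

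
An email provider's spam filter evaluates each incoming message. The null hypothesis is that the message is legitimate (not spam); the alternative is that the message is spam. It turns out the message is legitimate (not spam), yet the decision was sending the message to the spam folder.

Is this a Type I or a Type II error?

'Sending the message to the spam folder' corresponds to rejecting H₀.
H₀ was rejected but H₀ is true — a Type I error (false positive).

Type I error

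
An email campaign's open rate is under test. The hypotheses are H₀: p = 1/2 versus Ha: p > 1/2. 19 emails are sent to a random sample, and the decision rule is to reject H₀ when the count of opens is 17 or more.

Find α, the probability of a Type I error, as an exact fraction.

α = P(reject H₀ | H₀ true) = P(Y ≥ 17 | p = 1/2), with Y ~ Binomial(19, 1/2).
P(Y ≥ 17) = [C(19,17) + C(19,18) + C(19,19)] / 2^19 = (171 + 19 + 1) / 524288 = 191/524288.

191/524288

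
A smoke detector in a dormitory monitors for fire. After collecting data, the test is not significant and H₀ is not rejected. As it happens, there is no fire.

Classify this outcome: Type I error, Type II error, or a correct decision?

The conventional null hypothesis here is that there is no fire.
The test retained a true H₀ — the decision matches the true state.

No error (correct decision).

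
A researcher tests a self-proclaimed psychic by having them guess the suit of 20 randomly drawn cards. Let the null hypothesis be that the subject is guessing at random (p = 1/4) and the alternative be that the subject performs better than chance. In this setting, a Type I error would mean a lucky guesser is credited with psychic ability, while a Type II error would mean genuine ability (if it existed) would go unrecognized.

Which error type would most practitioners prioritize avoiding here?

Type I error

The Type I consequence (a lucky guesser is credited with psychic ability) is more severe than the Type II consequence (genuine ability (if it existed) would go unrecognized).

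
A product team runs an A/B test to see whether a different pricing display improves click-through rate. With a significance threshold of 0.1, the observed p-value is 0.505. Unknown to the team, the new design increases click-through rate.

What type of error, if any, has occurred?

Type II error

The conventional null hypothesis is that the new design has no effect on click-through rate.
Since p = 0.505 ≥ α = 0.1, H₀ is not rejected.
H₀ is false (actually the new design increases click-through rate).
Failing to reject a false H₀ is a Type II error.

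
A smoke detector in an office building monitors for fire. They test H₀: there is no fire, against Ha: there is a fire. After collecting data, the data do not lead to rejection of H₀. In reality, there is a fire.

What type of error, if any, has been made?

Type II error

H₀ was not rejected, but H₀ is actually false.
Failing to reject a false null hypothesis is a Type II error (false negative).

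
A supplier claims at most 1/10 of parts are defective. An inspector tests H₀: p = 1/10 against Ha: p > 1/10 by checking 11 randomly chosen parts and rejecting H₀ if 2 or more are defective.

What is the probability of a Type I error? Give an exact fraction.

α = P(reject H₀ | H₀ true) = P(K ≥ 2 | p = 1/10), K ~ Binomial(11, 1/10).
Computing the lower-tail complement: 1 − 3486784401/5000000000 = 1513215599/5000000000.

1513215599/5000000000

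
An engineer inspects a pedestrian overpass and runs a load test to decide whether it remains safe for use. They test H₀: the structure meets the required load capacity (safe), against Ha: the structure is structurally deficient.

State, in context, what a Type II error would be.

A Type II error would mean concluding that the structure meets the required load capacity (safe) (or at least failing to establish that the structure is structurally deficient) when in fact the structure is structurally deficient.

A Type II error is failing to reject H₀ when H₀ is false.
Here that means keeping the structure open when actually the structure is structurally deficient.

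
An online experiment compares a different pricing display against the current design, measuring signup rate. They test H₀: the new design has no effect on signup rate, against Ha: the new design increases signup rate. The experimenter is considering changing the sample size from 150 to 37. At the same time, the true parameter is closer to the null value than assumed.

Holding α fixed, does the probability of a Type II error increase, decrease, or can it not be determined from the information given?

With less data the test statistic is noisier; under Ha, more outcomes land inside the acceptance region. When the true parameter is near the null value, the test has a harder time distinguishing Ha from H₀. Both changes push β in the same direction.

It increases.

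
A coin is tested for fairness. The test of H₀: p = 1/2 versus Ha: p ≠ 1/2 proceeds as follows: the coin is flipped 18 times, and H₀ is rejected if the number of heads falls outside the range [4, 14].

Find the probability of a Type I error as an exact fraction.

α = P(Y ≤ 3 or Y ≥ 15 | p = 1/2), Y ~ Binomial(18, 1/2).
By symmetry, α = 2·P(Y ≤ 3) = 2·(1 + 18 + 153 + 816)/262144 = 1976/262144 = 247/32768.

247/32768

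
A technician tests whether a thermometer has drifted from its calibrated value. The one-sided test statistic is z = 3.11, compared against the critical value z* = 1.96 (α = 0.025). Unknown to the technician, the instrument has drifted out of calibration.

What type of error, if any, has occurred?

No error (correct decision).

The conventional null hypothesis is that the instrument is correctly calibrated.
Since z = 3.11 > z* = 1.96, H₀ is rejected.
H₀ is false (actually the instrument has drifted out of calibration).
The decision matches the true state — no error.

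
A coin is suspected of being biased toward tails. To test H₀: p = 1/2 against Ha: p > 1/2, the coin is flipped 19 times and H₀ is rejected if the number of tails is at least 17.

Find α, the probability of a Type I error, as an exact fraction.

191/524288

α = P(reject H₀ | H₀ true) = P(X ≥ 17 | p = 1/2), with X ~ Binomial(19, 1/2).
That's C(19,17) + C(19,18) + C(19,19) over 2^19, i.e. (171 + 19 + 1)/524288 = 191/524288.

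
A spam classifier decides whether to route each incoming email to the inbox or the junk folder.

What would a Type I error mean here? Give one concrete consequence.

A Type I error would mean concluding that the message is spam when in fact the message is legitimate (not spam). Consequence: a legitimate email — possibly an important one — is hidden in the spam folder.

With the conventional null hypothesis that the message is legitimate (not spam):
A Type I error is rejecting H₀ when H₀ is true.
Here that means sending the message to the spam folder when actually the message is legitimate (not spam).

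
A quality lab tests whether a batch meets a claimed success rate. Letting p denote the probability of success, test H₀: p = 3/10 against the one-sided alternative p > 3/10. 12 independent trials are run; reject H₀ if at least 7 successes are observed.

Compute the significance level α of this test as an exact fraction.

19300421529/500000000000

α = P(reject H₀ | H₀ true) = P(S ≥ 7 | p = 3/10), with S ~ Binomial(12, 3/10).
P(S ≥ 7) = Σ_{j=7}^{12} C(12,j)·(3/10)^j·(7/10)^{12-j} = 19300421529/500000000000.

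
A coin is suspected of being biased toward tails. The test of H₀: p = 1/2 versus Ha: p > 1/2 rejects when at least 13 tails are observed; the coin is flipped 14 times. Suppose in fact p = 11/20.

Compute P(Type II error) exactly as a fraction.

1633670388436281453/1638400000000000000

Under the alternative p = 11/20, K ~ Binomial(14, 11/20); β is the probability the test does not reject, P(K < 13).
Summing C(14,j)·(11/20)^j·(9/20)^{14-j} for j = 0..12 gives 1633670388436281453/1638400000000000000.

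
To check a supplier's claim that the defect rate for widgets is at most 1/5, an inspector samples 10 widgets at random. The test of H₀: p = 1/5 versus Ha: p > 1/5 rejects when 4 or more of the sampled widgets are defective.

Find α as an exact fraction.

α = P(reject H₀ | H₀ true) = P(K ≥ 4 | p = 1/5), K ~ Binomial(10, 1/5).
Via the complement, α = 1 − Σ_{j=0}^{3} C(10,j)(1/5)^j(4/5)^{10-j} = 1180409/9765625.

1180409/9765625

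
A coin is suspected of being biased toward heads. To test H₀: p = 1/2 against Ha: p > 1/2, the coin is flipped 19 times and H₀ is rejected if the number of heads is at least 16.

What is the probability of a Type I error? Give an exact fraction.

The Type I error probability is α = P(X ≥ 16) computed under H₀, where X ~ Binomial(19, 1/2).
That's C(19,16) + C(19,17) + C(19,18) + C(19,19) over 2^19, i.e. (969 + 171 + 19 + 1)/524288 = 1160/524288 = 145/65536.

145/65536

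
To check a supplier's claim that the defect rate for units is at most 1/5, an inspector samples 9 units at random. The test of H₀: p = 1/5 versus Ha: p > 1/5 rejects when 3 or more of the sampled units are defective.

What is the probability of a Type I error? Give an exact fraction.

The significance level is the probability, assuming p = 1/5, of seeing 3 or more defectives in 9 draws.
α = 1 − P(K ≤ 2) = 1 − 1441792/1953125 = 511333/1953125.

511333/1953125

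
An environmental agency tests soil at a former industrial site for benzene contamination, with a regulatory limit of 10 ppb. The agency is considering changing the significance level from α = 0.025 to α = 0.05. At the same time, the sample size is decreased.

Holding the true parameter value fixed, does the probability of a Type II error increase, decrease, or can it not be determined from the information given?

Cannot be determined from the information given.

The first change alone would make β decrease; the second alone would make β increase. Which effect dominates depends on the magnitudes, which are not given.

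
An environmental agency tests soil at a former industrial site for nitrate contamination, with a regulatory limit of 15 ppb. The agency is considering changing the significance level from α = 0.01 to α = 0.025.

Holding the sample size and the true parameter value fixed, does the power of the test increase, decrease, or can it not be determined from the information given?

It increases.

Relaxing α lowers the evidence threshold; under Ha, outcomes that previously fell short now trigger rejection.
Since power = 1 − β and β decreases, power increases.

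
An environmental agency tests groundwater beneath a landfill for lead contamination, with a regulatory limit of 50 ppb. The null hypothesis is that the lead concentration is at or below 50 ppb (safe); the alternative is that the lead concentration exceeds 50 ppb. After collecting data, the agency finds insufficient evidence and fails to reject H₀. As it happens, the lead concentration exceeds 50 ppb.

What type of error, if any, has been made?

Type II error

H₀ was not rejected, but H₀ is actually false.
Failing to reject a false null hypothesis is a Type II error (false negative).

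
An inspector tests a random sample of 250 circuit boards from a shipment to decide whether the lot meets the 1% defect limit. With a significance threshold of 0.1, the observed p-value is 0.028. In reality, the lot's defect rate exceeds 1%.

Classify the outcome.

The conventional null hypothesis is that the lot's defect rate is 1% (within specification).
Since p = 0.028 < α = 0.1, H₀ is rejected.
H₀ is false (actually the lot's defect rate exceeds 1%).
The decision matches the true state — no error.

No error — this is a correct decision.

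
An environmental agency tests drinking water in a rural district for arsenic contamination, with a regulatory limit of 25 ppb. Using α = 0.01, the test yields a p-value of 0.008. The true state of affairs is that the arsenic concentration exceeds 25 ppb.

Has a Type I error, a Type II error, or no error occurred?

No error — this is a correct decision.

The conventional null hypothesis is that the arsenic concentration is at or below 25 ppb (safe).
Since p = 0.008 < α = 0.01, H₀ is rejected.
H₀ is false (actually the arsenic concentration exceeds 25 ppb).
The decision matches the true state — no error.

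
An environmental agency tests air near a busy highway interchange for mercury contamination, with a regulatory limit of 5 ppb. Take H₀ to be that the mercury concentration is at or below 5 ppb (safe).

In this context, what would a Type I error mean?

A Type I error is rejecting H₀ when H₀ is true.
Here that means declaring the site contaminated and ordering remediation when actually the mercury concentration is at or below 5 ppb (safe).

A Type I error would mean concluding that the mercury concentration exceeds 5 ppb when in fact the mercury concentration is at or below 5 ppb (safe).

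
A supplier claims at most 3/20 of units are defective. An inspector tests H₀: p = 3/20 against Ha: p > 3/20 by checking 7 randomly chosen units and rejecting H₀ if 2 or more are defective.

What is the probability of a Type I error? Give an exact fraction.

The significance level is the probability, assuming p = 3/20, of seeing 2 or more defectives in 7 draws.
α = 1 − P(K ≤ 1) = 1 − 458613811/640000000 = 181386189/640000000.

181386189/640000000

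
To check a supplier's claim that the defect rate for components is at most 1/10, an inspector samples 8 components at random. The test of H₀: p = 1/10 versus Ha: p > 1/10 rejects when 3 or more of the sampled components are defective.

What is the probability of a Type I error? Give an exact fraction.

3809179/100000000

Under H₀, K ~ Binomial(8, 1/10); the Type I error rate is P(K ≥ 3).
Computing the lower-tail complement: 1 − 96190821/100000000 = 3809179/100000000.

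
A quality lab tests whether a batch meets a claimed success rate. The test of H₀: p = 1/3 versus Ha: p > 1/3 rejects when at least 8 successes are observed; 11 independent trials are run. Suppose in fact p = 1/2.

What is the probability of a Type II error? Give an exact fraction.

A Type II error is failing to reject when Ha holds: with p = 1/2, β = P(X ≤ 7).
Equivalently, β = 1 − P(X ≥ 8) = 227/256.

227/256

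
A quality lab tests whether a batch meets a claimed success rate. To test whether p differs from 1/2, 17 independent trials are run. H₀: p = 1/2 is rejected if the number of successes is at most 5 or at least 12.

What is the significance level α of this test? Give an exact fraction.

4701/32768

Under H₀, Y ~ Binomial(17, 1/2); α is the probability of landing in either tail, P(Y ≤ 5) + P(Y ≥ 12).
By symmetry, α = 2·P(Y ≤ 5) = 2·(1 + 17 + 136 + 680 + 2380 + 6188)/131072 = 18804/131072 = 4701/32768.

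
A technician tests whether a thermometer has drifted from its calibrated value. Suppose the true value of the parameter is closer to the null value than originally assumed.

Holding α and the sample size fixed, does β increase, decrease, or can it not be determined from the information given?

It increases.

When the true parameter is near the null value, the test has a harder time distinguishing Ha from H₀.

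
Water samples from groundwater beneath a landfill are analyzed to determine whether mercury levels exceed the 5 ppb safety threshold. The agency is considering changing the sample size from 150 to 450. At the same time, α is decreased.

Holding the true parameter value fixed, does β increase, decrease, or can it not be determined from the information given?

Cannot be determined from the information given.

The first change alone would make β decrease; the second alone would make β increase. Which effect dominates depends on the magnitudes, which are not given.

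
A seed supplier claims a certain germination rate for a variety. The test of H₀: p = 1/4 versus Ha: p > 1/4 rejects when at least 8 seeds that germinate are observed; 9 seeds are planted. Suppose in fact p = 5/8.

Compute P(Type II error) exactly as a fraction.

3803679/4194304

β = P(fail to reject H₀ | Ha true) = P(K ≤ 7 | p = 5/8), K ~ Binomial(9, 5/8).
Summing C(9,j)·(5/8)^j·(3/8)^{9-j} for j = 0..7 gives 3803679/4194304.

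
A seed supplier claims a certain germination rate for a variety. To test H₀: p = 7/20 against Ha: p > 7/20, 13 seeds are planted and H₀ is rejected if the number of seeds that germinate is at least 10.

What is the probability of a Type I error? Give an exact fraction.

Under H₀, S ~ Binomial(13, 7/20), and α = P(S ≥ 10).
Adding the binomial terms for j = 10 through 13 with p = 7/20 yields 5149806264519/2048000000000000.

5149806264519/2048000000000000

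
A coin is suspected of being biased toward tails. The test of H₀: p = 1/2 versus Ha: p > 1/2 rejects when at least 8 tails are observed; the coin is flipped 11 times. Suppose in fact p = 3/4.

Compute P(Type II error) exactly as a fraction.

A Type II error is failing to reject when Ha holds: with p = 3/4, β = P(K ≤ 7).
Adding the binomial probabilities P(K=0)+…+P(K=7) at p = 3/4 gives 150311/524288.

150311/524288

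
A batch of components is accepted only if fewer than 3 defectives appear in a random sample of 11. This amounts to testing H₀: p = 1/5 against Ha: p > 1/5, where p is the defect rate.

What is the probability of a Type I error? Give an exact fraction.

3736313/9765625

α = P(reject H₀ | H₀ true) = P(Y ≥ 3 | p = 1/5), Y ~ Binomial(11, 1/5).
Via the complement, α = 1 − Σ_{j=0}^{2} C(11,j)(1/5)^j(4/5)^{11-j} = 3736313/9765625.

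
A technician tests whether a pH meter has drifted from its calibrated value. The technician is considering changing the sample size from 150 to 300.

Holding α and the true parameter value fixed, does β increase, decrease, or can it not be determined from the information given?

It decreases.

A larger sample reduces the standard error, pulling the sampling distribution under Ha further from the non-rejection region.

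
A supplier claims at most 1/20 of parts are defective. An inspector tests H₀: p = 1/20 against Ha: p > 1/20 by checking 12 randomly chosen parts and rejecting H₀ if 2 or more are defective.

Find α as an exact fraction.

α = P(reject H₀ | H₀ true) = P(S ≥ 2 | p = 1/20), S ~ Binomial(12, 1/20).
Via the complement, α = 1 − Σ_{j=0}^{1} C(12,j)(1/20)^j(19/20)^{12-j} = 484801974155211/4096000000000000.

484801974155211/4096000000000000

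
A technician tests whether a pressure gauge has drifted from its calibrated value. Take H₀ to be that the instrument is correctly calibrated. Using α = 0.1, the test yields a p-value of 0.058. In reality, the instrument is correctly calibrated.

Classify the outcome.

Type I error

Since p = 0.058 < α = 0.1, H₀ is rejected.
H₀ is true (actually the instrument is correctly calibrated).
Rejecting a true H₀ is a Type I error.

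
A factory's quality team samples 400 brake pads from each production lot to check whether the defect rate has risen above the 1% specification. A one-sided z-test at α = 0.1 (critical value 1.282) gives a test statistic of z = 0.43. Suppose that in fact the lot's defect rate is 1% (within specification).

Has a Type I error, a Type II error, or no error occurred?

No error — this is a correct decision.

The conventional null hypothesis is that the lot's defect rate is 1% (within specification).
Since z = 0.43 ≤ z* = 1.282, H₀ is not rejected.
H₀ is true (actually the lot's defect rate is 1% (within specification)).
The decision matches the true state — no error.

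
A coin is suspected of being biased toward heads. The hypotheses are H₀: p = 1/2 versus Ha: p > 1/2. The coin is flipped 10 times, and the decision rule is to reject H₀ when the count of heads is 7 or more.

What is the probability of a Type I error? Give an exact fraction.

11/64

α = P(reject H₀ | H₀ true) = P(K ≥ 7 | p = 1/2), with K ~ Binomial(10, 1/2).
That's C(10,7) + C(10,8) + C(10,9) + C(10,10) over 2^10, i.e. (120 + 45 + 10 + 1)/1024 = 176/1024 = 11/64.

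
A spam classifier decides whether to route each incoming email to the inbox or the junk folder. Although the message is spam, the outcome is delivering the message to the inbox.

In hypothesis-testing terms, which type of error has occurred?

The null hypothesis here is that the message is legitimate (not spam).
'Delivering the message to the inbox' corresponds to failing to reject H₀.
H₀ was not rejected but H₀ is false — a Type II error (false negative).

Type II error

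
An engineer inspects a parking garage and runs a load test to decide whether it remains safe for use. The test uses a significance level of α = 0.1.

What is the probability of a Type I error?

0.1

The significance level α is, by definition, the probability of a Type I error — P(reject H₀ | H₀ true).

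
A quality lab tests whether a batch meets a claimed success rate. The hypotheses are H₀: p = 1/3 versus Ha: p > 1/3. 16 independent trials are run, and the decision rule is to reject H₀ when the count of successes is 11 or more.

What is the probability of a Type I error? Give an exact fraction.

The Type I error probability is α = P(S ≥ 11) computed under H₀, where S ~ Binomial(16, 1/3).
P(S ≥ 11) = Σ_{j=11}^{16} C(16,j)·(1/3)^j·(2/3)^{16-j} = 19321/4782969.

19321/4782969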